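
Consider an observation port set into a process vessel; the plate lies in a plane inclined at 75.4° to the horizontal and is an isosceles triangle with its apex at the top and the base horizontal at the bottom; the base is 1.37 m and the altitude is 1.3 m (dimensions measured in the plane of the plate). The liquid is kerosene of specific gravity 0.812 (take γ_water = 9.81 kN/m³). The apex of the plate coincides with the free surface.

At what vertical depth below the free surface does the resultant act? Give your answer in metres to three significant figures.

γ = 0.812 × 9.81 = 7.96572 kN/m³.
Let θ = 75.4° be the plate's angle to the horizontal; measure y along the incline from where the plane meets the free surface. Vertical depth h = y·sinθ with sinθ = 0.967709.
With the apex up, the centroid sits 2h/3 = 2 × 1.3/3 = 0.866667 m below the apex, so y_c = 0.866667 m and h_c = 0.866667 × 0.967709 = 0.838681 m.
A = ½ × 1.37 × 1.3 = 0.8905 m².
Resultant F = γ·h_c·A = 7.96572 × 0.838681 × 0.8905 = 5.94916 kN.
I_c = b·h³/36 = 1.37 × 1.3³/36 = 0.0836081 m⁴.
Centre of pressure: y_p = y_c + I_c/(y_c·A) = 0.866667 + 0.0836081/(0.866667 × 0.8905) = 0.866667 + 0.108333 = 0.975 m along the plane.
Vertically, h_p = y_p·sinθ = 0.975 × 0.967709 = 0.943516 m.

h_p = 0.944 m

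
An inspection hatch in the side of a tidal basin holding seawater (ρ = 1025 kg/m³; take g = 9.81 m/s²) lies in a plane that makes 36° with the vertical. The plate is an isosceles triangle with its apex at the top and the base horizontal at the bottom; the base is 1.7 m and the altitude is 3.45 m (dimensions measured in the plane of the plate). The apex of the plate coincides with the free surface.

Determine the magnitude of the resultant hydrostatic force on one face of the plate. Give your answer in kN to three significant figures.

F ≈ 54.9 kN

γ = ρg = 1025 × 9.81 / 1000 = 10.05525 kN/m³.
The plate makes 36° with the vertical, i.e. θ = 90° − 36° = 54° to the horizontal. Measuring y along the incline from the free-surface line, vertical depth h = y·sinθ with sinθ = 0.809017.
With the apex up, the centroid sits 2h/3 = 2 × 3.45/3 = 2.3 m below the apex, so y_c = 2.3 m and h_c = 2.3 × 0.809017 = 1.86074 m.
A = ½ × 1.7 × 3.45 = 2.9325 m².
Resultant F = γ·h_c·A = 10.05525 × 1.86074 × 2.9325 = 54.8677 kN.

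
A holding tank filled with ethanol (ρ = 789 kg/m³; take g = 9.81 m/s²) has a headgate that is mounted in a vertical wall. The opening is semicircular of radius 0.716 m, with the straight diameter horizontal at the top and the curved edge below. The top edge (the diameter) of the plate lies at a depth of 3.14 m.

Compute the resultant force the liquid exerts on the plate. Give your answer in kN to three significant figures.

F ≈ 21.5 kN

γ = ρg = 789 × 9.81 / 1000 = 7.74009 kN/m³.
The centroid of a semicircle lies 4r/(3π) = 0.30388 m from the diameter, here below the top edge, so the centroid depth is h_c = 3.14 + 0.30388 = 3.44388 m.
A = πr²/2 = π × 0.716²/2 = 0.805278 m².
Resultant F = γ·h_c·A = 7.74009 × 3.44388 × 0.805278 = 21.4654 kN.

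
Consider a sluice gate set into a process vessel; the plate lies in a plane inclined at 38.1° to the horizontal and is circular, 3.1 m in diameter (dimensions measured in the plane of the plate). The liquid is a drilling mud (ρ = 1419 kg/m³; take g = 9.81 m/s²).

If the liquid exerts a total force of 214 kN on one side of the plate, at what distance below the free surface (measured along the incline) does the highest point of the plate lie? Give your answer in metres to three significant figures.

γ = ρg = 1419 × 9.81 / 1000 = 13.92039 kN/m³.
A = π(1.55)² = 7.54768 m².
From F = γ·h_c·A, the centroid depth is h_c = 214/(13.92039 × 7.54768) = 2.0368 m.
Let θ = 38.1° be the plate's angle to the horizontal; measure y along the incline from where the plane meets the free surface. Vertical depth h = y·sinθ with sinθ = 0.617036.
Along the incline, y_c = h_c/sinθ = 2.0368/0.617036 = 3.30094 m.
The centroid is at the centre, 1.55 m below the top of the plate, so the highest point sits at y_top = 3.30094 − 1.55 = 1.75094 m along the incline.

y_top ≈ 1.75 m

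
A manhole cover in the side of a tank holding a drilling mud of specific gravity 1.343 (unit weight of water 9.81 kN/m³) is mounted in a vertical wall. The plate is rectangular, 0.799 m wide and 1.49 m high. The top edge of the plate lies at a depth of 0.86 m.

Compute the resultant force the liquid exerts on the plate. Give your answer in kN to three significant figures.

γ = 1.343 × 9.81 = 13.17483 kN/m³.
The centroid lies 1.49/2 = 0.745 m below the top edge, so the centroid depth is h_c = 0.86 + 0.745 = 1.605 m.
A = 0.799 × 1.49 = 1.19051 m².
Resultant F = γ·h_c·A = 13.17483 × 1.605 × 1.19051 = 25.1741 kN.

F ≈ 25.2 kN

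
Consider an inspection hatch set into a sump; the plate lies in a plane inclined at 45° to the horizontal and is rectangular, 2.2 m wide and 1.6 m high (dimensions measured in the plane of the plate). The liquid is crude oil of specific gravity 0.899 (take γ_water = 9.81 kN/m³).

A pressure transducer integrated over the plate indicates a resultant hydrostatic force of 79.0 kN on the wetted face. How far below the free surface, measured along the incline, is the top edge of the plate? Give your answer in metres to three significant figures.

γ = 0.899 × 9.81 = 8.81919 kN/m³.
A = 2.2 × 1.6 = 3.52 m².
From F = γ·h_c·A, the centroid depth is h_c = 79.0/(8.81919 × 3.52) = 2.54481 m.
Let θ = 45° be the plate's angle to the horizontal; measure y along the incline from where the plane meets the free surface. Vertical depth h = y·sinθ with sinθ = 0.707107.
Along the incline, y_c = h_c/sinθ = 2.54481/0.707107 = 3.5989 m.
The centroid lies 1.6/2 = 0.8 m below the top edge, so the top edge sits at y_top = 3.5989 − 0.8 = 2.7989 m along the incline.

y_top ≈ 2.80 m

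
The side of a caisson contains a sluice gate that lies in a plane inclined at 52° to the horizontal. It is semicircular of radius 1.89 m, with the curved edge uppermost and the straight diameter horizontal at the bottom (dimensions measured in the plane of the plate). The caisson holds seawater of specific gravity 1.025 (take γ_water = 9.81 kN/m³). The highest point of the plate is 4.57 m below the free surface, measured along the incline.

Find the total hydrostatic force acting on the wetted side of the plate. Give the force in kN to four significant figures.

γ = 1.025 × 9.81 = 10.05525 kN/m³.
Let θ = 52° be the plate's angle to the horizontal; measure y along the incline from where the plane meets the free surface. Vertical depth h = y·sinθ with sinθ = 0.788011.
The centroid lies 4r/(3π) = 0.802141 m above the diameter, so r − 4r/(3π) = 1.89 − 0.802141 = 1.08786 m below the topmost point, so y_c = 4.57 + 1.08786 = 5.65786 m and h_c = 5.65786 × 0.788011 = 4.45846 m.
A = πr²/2 = π × 1.89²/2 = 5.61104 m².
Resultant F = γ·h_c·A = 10.05525 × 4.45846 × 5.61104 = 251.548 kN.

F ≈ 251.5 kN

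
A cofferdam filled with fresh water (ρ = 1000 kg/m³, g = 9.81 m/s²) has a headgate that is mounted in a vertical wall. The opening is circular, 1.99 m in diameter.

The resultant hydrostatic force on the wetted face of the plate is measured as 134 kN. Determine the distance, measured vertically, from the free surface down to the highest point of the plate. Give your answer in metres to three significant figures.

d_top ≈ 3.40 m

γ = ρg = 1000 × 9.81 = 9810 N/m³ = 9.81 kN/m³.
A = π(0.995)² = 3.11026 m².
From F = γ·h_c·A, the centroid depth is h_c = 134/(9.81 × 3.11026) = 4.39177 m.
The centroid is at the centre, 0.995 m below the top of the plate, so the highest point sits at h_top = 4.39177 − 0.995 = 3.39677 m below the surface.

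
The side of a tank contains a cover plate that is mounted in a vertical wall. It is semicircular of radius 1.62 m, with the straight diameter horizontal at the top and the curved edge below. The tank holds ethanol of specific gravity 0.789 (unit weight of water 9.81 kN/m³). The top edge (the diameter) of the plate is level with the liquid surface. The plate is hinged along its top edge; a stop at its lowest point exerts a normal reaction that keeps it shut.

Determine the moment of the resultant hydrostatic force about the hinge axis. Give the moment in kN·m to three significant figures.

M ≈ 20.9 kN·m

γ = 0.789 × 9.81 = 7.74009 kN/m³.
The centroid of a semicircle lies 4r/(3π) = 0.687549 m from the diameter, here below the top edge, so the centroid depth is h_c = 0.687549 m.
A = πr²/2 = π × 1.62²/2 = 4.1224 m².
Resultant F = γ·h_c·A = 7.74009 × 0.687549 × 4.1224 = 21.9381 kN.
I_c = (π/8 − 8/(9π))·r⁴ = 0.109757 × 1.62⁴ = 0.755949 m⁴.
Centre of pressure: y_p = y_c + I_c/(y_c·A) = 0.687549 + 0.755949/(0.687549 × 4.1224) = 0.687549 + 0.26671 = 0.954259 m along the plane.
The resultant acts 0.687549 + 0.26671 = 0.954259 m (along the plate) below the hinge at the top edge, so the moment about the hinge is M = F × 0.954259 = 21.9381 × 0.954259 = 20.9346 kN·m.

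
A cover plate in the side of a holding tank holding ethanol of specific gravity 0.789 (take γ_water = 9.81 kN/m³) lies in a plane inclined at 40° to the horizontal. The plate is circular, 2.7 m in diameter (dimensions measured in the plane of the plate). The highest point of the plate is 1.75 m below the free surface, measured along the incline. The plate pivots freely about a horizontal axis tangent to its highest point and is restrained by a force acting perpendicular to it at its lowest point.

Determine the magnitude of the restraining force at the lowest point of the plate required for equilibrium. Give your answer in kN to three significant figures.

γ = 0.789 × 9.81 = 7.74009 kN/m³.
Let θ = 40° be the plate's angle to the horizontal; measure y along the incline from where the plane meets the free surface. Vertical depth h = y·sinθ with sinθ = 0.642788.
The centroid is at the centre, 1.35 m below the top of the plate, so y_c = 1.75 + 1.35 = 3.1 m and h_c = 3.1 × 0.642788 = 1.99264 m.
A = π(1.35)² = 5.72555 m².
Resultant F = γ·h_c·A = 7.74009 × 1.99264 × 5.72555 = 88.3064 kN.
I_c = πr⁴/4 = π × 1.35⁴/4 = 2.6087 m⁴.
Centre of pressure: y_p = y_c + I_c/(y_c·A) = 3.1 + 2.6087/(3.1 × 5.72555) = 3.1 + 0.146976 = 3.24698 m along the plane.
The resultant acts 1.35 + 0.146976 = 1.49698 m (along the plate) below the hinge at the top edge, so the moment about the hinge is M = F × 1.49698 = 88.3064 × 1.49698 = 132.193 kN·m.
A normal force at the bottom, 2.7 m from the hinge, must supply this moment: P = 132.193/2.7 = 48.9604 kN.

P ≈ 49.0 kN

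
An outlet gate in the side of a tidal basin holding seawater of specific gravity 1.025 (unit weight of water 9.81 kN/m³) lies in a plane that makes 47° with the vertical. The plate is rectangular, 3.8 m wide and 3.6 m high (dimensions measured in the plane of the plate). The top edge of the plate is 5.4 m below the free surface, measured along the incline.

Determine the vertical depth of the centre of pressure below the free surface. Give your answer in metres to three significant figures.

γ = 1.025 × 9.81 = 10.05525 kN/m³.
The plate makes 47° with the vertical, i.e. θ = 90° − 47° = 43° to the horizontal. Measuring y along the incline from the free-surface line, vertical depth h = y·sinθ with sinθ = 0.681998.
The centroid lies 3.6/2 = 1.8 m below the top edge, so y_c = 5.4 + 1.8 = 7.2 m and h_c = 7.2 × 0.681998 = 4.91039 m.
A = 3.8 × 3.6 = 13.68 m².
Resultant F = γ·h_c·A = 10.05525 × 4.91039 × 13.68 = 675.453 kN.
I_c = b·h³/12 = 3.8 × 3.6³/12 = 14.7744 m⁴.
Centre of pressure: y_p = y_c + I_c/(y_c·A) = 7.2 + 14.7744/(7.2 × 13.68) = 7.2 + 0.15 = 7.35 m along the plane.
Vertically, h_p = y_p·sinθ = 7.35 × 0.681998 = 5.01269 m.

h_p = 5.01 m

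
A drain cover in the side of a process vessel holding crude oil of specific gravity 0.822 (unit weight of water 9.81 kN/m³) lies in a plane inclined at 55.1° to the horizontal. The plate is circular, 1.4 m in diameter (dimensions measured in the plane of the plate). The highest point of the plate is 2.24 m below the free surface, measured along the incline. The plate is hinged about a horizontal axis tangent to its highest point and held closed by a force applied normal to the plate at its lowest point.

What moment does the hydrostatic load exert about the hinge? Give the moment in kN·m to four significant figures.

γ = 0.822 × 9.81 = 8.06382 kN/m³.
Let θ = 55.1° be the plate's angle to the horizontal; measure y along the incline from where the plane meets the free surface. Vertical depth h = y·sinθ with sinθ = 0.820152.
The centroid is at the centre, 0.7 m below the top of the plate, so y_c = 2.24 + 0.7 = 2.94 m and h_c = 2.94 × 0.820152 = 2.41125 m.
A = π(0.7)² = 1.53938 m².
Resultant F = γ·h_c·A = 8.06382 × 2.41125 × 1.53938 = 29.9315 kN.
I_c = πr⁴/4 = π × 0.7⁴/4 = 0.188574 m⁴.
Centre of pressure: y_p = y_c + I_c/(y_c·A) = 2.94 + 0.188574/(2.94 × 1.53938) = 2.94 + 0.0416667 = 2.98167 m along the plane.
The resultant acts 0.7 + 0.0416667 = 0.741667 m (along the plate) below the hinge at the top edge, so the moment about the hinge is M = F × 0.741667 = 29.9315 × 0.741667 = 22.1992 kN·m.

M ≈ 22.20 kN·m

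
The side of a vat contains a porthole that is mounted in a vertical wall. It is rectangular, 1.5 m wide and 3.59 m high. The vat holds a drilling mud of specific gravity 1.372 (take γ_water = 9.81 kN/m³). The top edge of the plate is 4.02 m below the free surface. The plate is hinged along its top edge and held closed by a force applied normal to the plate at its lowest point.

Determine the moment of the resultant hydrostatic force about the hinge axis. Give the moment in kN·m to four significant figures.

γ = 1.372 × 9.81 = 13.45932 kN/m³.
The centroid lies 3.59/2 = 1.795 m below the top edge, so the centroid depth is h_c = 4.02 + 1.795 = 5.815 m.
A = 1.5 × 3.59 = 5.385 m².
Resultant F = γ·h_c·A = 13.45932 × 5.815 × 5.385 = 421.462 kN.
I_c = b·h³/12 = 1.5 × 3.59³/12 = 5.78353 m⁴.
Centre of pressure: y_p = y_c + I_c/(y_c·A) = 5.815 + 5.78353/(5.815 × 5.385) = 5.815 + 0.184696 = 5.9997 m along the plane.
The resultant acts 1.795 + 0.184696 = 1.9797 m (along the plate) below the hinge at the top edge, so the moment about the hinge is M = F × 1.9797 = 421.462 × 1.9797 = 834.368 kN·m.

M ≈ 834.4 kN·m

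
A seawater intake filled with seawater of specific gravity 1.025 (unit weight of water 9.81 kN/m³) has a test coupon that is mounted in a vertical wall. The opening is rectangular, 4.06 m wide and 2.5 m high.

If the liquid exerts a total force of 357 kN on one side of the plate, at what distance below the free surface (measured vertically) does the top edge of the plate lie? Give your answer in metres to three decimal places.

d_top ≈ 2.248 m

γ = 1.025 × 9.81 = 10.05525 kN/m³.
A = 4.06 × 2.5 = 10.15 m².
From F = γ·h_c·A, the centroid depth is h_c = 357/(10.05525 × 10.15) = 3.49792 m.
The centroid lies 2.5/2 = 1.25 m below the top edge, so the top edge sits at h_top = 3.49792 − 1.25 = 2.24792 m below the surface.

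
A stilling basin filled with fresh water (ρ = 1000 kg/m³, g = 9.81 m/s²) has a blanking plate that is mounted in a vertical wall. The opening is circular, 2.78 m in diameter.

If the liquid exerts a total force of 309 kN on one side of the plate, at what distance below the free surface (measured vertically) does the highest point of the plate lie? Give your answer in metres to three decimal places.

d_top ≈ 3.799 m

γ = ρg = 1000 × 9.81 = 9810 N/m³ = 9.81 kN/m³.
A = π(1.39)² = 6.06987 m².
From F = γ·h_c·A, the centroid depth is h_c = 309/(9.81 × 6.06987) = 5.18932 m.
The centroid is at the centre, 1.39 m below the top of the plate, so the highest point sits at h_top = 5.18932 − 1.39 = 3.79932 m below the surface.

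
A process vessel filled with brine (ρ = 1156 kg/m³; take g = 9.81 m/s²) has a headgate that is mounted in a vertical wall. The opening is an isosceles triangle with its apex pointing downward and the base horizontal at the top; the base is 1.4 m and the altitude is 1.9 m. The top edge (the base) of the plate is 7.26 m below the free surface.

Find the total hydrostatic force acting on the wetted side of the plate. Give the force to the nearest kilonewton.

F ≈ 119 kN

γ = ρg = 1156 × 9.81 / 1000 = 11.34036 kN/m³.
With the apex down, the centroid sits h/3 = 1.9/3 = 0.633333 m below the base (the top edge), so the centroid depth is h_c = 7.26 + 0.633333 = 7.89333 m.
A = ½ × 1.4 × 1.9 = 1.33 m².
Resultant F = γ·h_c·A = 11.34036 × 7.89333 × 1.33 = 119.053 kN.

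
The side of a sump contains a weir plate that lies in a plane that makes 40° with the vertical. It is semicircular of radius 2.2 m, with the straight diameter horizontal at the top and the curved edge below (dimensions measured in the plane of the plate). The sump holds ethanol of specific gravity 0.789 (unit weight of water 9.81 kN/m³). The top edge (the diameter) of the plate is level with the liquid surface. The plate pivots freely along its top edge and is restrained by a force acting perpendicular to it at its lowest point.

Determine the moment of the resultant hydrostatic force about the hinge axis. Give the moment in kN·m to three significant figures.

M ≈ 54.5 kN·m

γ = 0.789 × 9.81 = 7.74009 kN/m³.
The plate makes 40° with the vertical, i.e. θ = 90° − 40° = 50° to the horizontal. Measuring y along the incline from the free-surface line, vertical depth h = y·sinθ with sinθ = 0.766044.
The centroid of a semicircle lies 4r/(3π) = 0.933709 m from the diameter, here below the top edge, so y_c = 0.933709 m and h_c = 0.933709 × 0.766044 = 0.715262 m.
A = πr²/2 = π × 2.2²/2 = 7.60265 m².
Resultant F = γ·h_c·A = 7.74009 × 0.715262 × 7.60265 = 42.0897 kN.
I_c = (π/8 − 8/(9π))·r⁴ = 0.109757 × 2.2⁴ = 2.57112 m⁴.
Centre of pressure: y_p = y_c + I_c/(y_c·A) = 0.933709 + 2.57112/(0.933709 × 7.60265) = 0.933709 + 0.362198 = 1.29591 m along the plane.
The resultant acts 0.933709 + 0.362198 = 1.29591 m (along the plate) below the hinge at the top edge, so the moment about the hinge is M = F × 1.29591 = 42.0897 × 1.29591 = 54.5445 kN·m.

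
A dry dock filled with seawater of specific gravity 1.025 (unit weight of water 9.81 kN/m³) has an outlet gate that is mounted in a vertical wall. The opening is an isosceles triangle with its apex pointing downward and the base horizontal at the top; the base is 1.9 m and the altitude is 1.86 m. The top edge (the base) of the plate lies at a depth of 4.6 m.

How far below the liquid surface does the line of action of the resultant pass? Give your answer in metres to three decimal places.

γ = 1.025 × 9.81 = 10.05525 kN/m³.
With the apex down, the centroid sits h/3 = 1.86/3 = 0.62 m below the base (the top edge), so the centroid depth is h_c = 4.6 + 0.62 = 5.22 m.
A = ½ × 1.9 × 1.86 = 1.767 m².
Resultant F = γ·h_c·A = 10.05525 × 5.22 × 1.767 = 92.747 kN.
I_c = b·h³/36 = 1.9 × 1.86³/36 = 0.339617 m⁴.
Centre of pressure: y_p = y_c + I_c/(y_c·A) = 5.22 + 0.339617/(5.22 × 1.767) = 5.22 + 0.0368199 = 5.25682 m along the plane.

h_p = 5.257 m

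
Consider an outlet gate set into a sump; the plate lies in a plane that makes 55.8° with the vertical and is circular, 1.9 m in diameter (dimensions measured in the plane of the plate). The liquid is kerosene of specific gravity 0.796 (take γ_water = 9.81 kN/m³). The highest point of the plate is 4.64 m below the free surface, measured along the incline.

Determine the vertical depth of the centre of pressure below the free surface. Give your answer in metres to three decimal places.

h_p = 3.165 m

γ = 0.796 × 9.81 = 7.80876 kN/m³.
The plate makes 55.8° with the vertical, i.e. θ = 90° − 55.8° = 34.2° to the horizontal. Measuring y along the incline from the free-surface line, vertical depth h = y·sinθ with sinθ = 0.562083.
The centroid is at the centre, 0.95 m below the top of the plate, so y_c = 4.64 + 0.95 = 5.59 m and h_c = 5.59 × 0.562083 = 3.14204 m.
A = π(0.95)² = 2.83529 m².
Resultant F = γ·h_c·A = 7.80876 × 3.14204 × 2.83529 = 69.5651 kN.
I_c = πr⁴/4 = π × 0.95⁴/4 = 0.639712 m⁴.
Centre of pressure: y_p = y_c + I_c/(y_c·A) = 5.59 + 0.639712/(5.59 × 2.83529) = 5.59 + 0.0403622 = 5.63036 m along the plane.
Vertically, h_p = y_p·sinθ = 5.63036 × 0.562083 = 3.16473 m.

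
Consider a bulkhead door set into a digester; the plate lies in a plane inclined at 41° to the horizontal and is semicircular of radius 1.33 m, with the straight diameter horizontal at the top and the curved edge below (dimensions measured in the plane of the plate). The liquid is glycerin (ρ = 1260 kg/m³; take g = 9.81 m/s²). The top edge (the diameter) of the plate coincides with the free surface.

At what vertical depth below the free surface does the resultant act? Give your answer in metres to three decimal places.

γ = ρg = 1260 × 9.81 / 1000 = 12.3606 kN/m³.
Let θ = 41° be the plate's angle to the horizontal; measure y along the incline from where the plane meets the free surface. Vertical depth h = y·sinθ with sinθ = 0.656059.
The centroid of a semicircle lies 4r/(3π) = 0.56447 m from the diameter, here below the top edge, so y_c = 0.56447 m and h_c = 0.56447 × 0.656059 = 0.370326 m.
A = πr²/2 = π × 1.33²/2 = 2.77858 m².
Resultant F = γ·h_c·A = 12.3606 × 0.370326 × 2.77858 = 12.7188 kN.
I_c = (π/8 − 8/(9π))·r⁴ = 0.109757 × 1.33⁴ = 0.34343 m⁴.
Centre of pressure: y_p = y_c + I_c/(y_c·A) = 0.56447 + 0.34343/(0.56447 × 2.77858) = 0.56447 + 0.218965 = 0.783435 m along the plane.
Vertically, h_p = y_p·sinθ = 0.783435 × 0.656059 = 0.51398 m.

h_p = 0.514 m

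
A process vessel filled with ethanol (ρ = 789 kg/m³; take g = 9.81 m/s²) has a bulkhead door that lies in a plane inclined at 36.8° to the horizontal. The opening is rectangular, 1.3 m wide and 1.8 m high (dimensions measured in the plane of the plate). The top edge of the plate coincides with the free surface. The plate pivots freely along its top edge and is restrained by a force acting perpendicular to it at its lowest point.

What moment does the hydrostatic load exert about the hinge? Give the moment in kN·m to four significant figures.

M ≈ 11.72 kN·m

γ = ρg = 789 × 9.81 / 1000 = 7.74009 kN/m³.
Let θ = 36.8° be the plate's angle to the horizontal; measure y along the incline from where the plane meets the free surface. Vertical depth h = y·sinθ with sinθ = 0.599024.
The centroid lies 1.8/2 = 0.9 m below the top edge, so y_c = 0.9 m and h_c = 0.9 × 0.599024 = 0.539122 m.
A = 1.3 × 1.8 = 2.34 m².
Resultant F = γ·h_c·A = 7.74009 × 0.539122 × 2.34 = 9.76448 kN.
I_c = b·h³/12 = 1.3 × 1.8³/12 = 0.6318 m⁴.
Centre of pressure: y_p = y_c + I_c/(y_c·A) = 0.9 + 0.6318/(0.9 × 2.34) = 0.9 + 0.3 = 1.2 m along the plane.
The resultant acts 0.9 + 0.3 = 1.2 m (along the plate) below the hinge at the top edge, so the moment about the hinge is M = F × 1.2 = 9.76448 × 1.2 = 11.7174 kN·m.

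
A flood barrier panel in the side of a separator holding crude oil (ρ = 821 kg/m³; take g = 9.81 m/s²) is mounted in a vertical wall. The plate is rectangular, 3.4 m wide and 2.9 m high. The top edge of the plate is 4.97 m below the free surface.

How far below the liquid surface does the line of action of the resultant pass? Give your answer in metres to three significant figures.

h_p = 6.53 m

γ = ρg = 821 × 9.81 / 1000 = 8.05401 kN/m³.
The centroid lies 2.9/2 = 1.45 m below the top edge, so the centroid depth is h_c = 4.97 + 1.45 = 6.42 m.
A = 3.4 × 2.9 = 9.86 m².
Resultant F = γ·h_c·A = 8.05401 × 6.42 × 9.86 = 509.828 kN.
I_c = b·h³/12 = 3.4 × 2.9³/12 = 6.91022 m⁴.
Centre of pressure: y_p = y_c + I_c/(y_c·A) = 6.42 + 6.91022/(6.42 × 9.86) = 6.42 + 0.109164 = 6.52916 m along the plane.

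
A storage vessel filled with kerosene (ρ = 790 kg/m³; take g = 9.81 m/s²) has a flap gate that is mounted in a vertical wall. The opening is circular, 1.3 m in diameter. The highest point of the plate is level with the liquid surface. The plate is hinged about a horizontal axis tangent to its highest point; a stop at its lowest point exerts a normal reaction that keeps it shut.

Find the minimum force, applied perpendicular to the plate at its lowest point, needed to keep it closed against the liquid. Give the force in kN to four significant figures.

γ = ρg = 790 × 9.81 / 1000 = 7.7499 kN/m³.
The centroid is at the centre, 0.65 m below the top of the plate, so the centroid depth is h_c = 0.65 m.
A = π(0.65)² = 1.32732 m².
Resultant F = γ·h_c·A = 7.7499 × 0.65 × 1.32732 = 6.68629 kN.
I_c = πr⁴/4 = π × 0.65⁴/4 = 0.140198 m⁴.
Centre of pressure: y_p = y_c + I_c/(y_c·A) = 0.65 + 0.140198/(0.65 × 1.32732) = 0.65 + 0.1625 = 0.8125 m along the plane.
The resultant acts 0.65 + 0.1625 = 0.8125 m (along the plate) below the hinge at the top edge, so the moment about the hinge is M = F × 0.8125 = 6.68629 × 0.8125 = 5.43261 kN·m.
A normal force at the bottom, 1.3 m from the hinge, must supply this moment: P = 5.43261/1.3 = 4.17893 kN.

P ≈ 4.179 kN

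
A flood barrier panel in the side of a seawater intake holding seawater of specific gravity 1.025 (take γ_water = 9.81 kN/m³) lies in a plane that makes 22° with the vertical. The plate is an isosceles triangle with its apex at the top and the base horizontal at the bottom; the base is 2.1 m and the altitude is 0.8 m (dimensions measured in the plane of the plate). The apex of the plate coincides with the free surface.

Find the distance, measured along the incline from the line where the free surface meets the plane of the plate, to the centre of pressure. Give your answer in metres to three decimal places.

γ = 1.025 × 9.81 = 10.05525 kN/m³.
The plate makes 22° with the vertical, i.e. θ = 90° − 22° = 68° to the horizontal. Measuring y along the incline from the free-surface line, vertical depth h = y·sinθ with sinθ = 0.927184.
With the apex up, the centroid sits 2h/3 = 2 × 0.8/3 = 0.533333 m below the apex, so y_c = 0.533333 m and h_c = 0.533333 × 0.927184 = 0.494498 m.
A = ½ × 2.1 × 0.8 = 0.84 m².
Resultant F = γ·h_c·A = 10.05525 × 0.494498 × 0.84 = 4.17673 kN.
I_c = b·h³/36 = 2.1 × 0.8³/36 = 0.0298667 m⁴.
Centre of pressure: y_p = y_c + I_c/(y_c·A) = 0.533333 + 0.0298667/(0.533333 × 0.84) = 0.533333 + 0.0666668 = 0.6 m along the plane.

y_p = 0.600 m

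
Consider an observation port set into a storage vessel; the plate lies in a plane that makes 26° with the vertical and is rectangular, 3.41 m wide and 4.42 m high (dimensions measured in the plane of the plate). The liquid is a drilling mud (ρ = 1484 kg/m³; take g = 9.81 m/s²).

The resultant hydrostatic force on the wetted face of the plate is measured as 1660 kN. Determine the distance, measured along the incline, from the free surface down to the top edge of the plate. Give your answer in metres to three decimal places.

y_top ≈ 6.207 m

γ = ρg = 1484 × 9.81 / 1000 = 14.55804 kN/m³.
A = 3.41 × 4.42 = 15.0722 m².
From F = γ·h_c·A, the centroid depth is h_c = 1660/(14.55804 × 15.0722) = 7.56534 m.
The plate makes 26° with the vertical, i.e. θ = 90° − 26° = 64° to the horizontal. Measuring y along the incline from the free-surface line, vertical depth h = y·sinθ with sinθ = 0.898794.
Along the incline, y_c = h_c/sinθ = 7.56534/0.898794 = 8.41721 m.
The centroid lies 4.42/2 = 2.21 m below the top edge, so the top edge sits at y_top = 8.41721 − 2.21 = 6.20721 m along the incline.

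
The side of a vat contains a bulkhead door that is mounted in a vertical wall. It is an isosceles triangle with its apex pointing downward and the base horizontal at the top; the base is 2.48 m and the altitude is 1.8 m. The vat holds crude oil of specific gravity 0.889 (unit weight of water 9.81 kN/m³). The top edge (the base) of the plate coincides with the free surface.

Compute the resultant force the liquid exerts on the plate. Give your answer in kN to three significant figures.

F ≈ 11.7 kN

γ = 0.889 × 9.81 = 8.72109 kN/m³.
With the apex down, the centroid sits h/3 = 1.8/3 = 0.6 m below the base (the top edge), so the centroid depth is h_c = 0.6 m.
A = ½ × 2.48 × 1.8 = 2.232 m².
Resultant F = γ·h_c·A = 8.72109 × 0.6 × 2.232 = 11.6793 kN.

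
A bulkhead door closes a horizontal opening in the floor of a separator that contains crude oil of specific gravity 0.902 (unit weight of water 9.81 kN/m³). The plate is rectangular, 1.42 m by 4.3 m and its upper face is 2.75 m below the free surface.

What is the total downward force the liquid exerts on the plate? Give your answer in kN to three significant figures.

γ = 0.902 × 9.81 = 8.84862 kN/m³.
The plate is horizontal, so pressure is uniform at p = γ·h = 8.84862 × 2.75 = 24.3337 kN/m².
A = 1.42 × 4.3 = 6.106 m².
F = p·A = 24.3337 × 6.106 = 148.582 kN.

F ≈ 149 kN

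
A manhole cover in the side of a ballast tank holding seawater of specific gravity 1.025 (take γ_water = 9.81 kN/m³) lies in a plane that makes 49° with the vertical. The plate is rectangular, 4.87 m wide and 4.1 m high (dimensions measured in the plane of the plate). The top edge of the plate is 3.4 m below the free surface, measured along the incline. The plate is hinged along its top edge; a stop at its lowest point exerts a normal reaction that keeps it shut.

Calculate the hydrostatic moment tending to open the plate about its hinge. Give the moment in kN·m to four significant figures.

M ≈ 1656 kN·m

γ = 1.025 × 9.81 = 10.05525 kN/m³.
The plate makes 49° with the vertical, i.e. θ = 90° − 49° = 41° to the horizontal. Measuring y along the incline from the free-surface line, vertical depth h = y·sinθ with sinθ = 0.656059.
The centroid lies 4.1/2 = 2.05 m below the top edge, so y_c = 3.4 + 2.05 = 5.45 m and h_c = 5.45 × 0.656059 = 3.57552 m.
A = 4.87 × 4.1 = 19.967 m².
Resultant F = γ·h_c·A = 10.05525 × 3.57552 × 19.967 = 717.869 kN.
I_c = b·h³/12 = 4.87 × 4.1³/12 = 27.9704 m⁴.
Centre of pressure: y_p = y_c + I_c/(y_c·A) = 5.45 + 27.9704/(5.45 × 19.967) = 5.45 + 0.257033 = 5.70703 m along the plane.
The resultant acts 2.05 + 0.257033 = 2.30703 m (along the plate) below the hinge at the top edge, so the moment about the hinge is M = F × 2.30703 = 717.869 × 2.30703 = 1656.15 kN·m.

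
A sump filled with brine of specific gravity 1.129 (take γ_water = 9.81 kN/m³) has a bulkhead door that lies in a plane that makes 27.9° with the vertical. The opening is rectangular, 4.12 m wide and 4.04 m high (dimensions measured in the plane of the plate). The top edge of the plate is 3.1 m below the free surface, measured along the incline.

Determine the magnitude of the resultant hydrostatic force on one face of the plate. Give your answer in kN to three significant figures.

γ = 1.129 × 9.81 = 11.07549 kN/m³.
The plate makes 27.9° with the vertical, i.e. θ = 90° − 27.9° = 62.1° to the horizontal. Measuring y along the incline from the free-surface line, vertical depth h = y·sinθ with sinθ = 0.883766.
The centroid lies 4.04/2 = 2.02 m below the top edge, so y_c = 3.1 + 2.02 = 5.12 m and h_c = 5.12 × 0.883766 = 4.52488 m.
A = 4.12 × 4.04 = 16.6448 m².
Resultant F = γ·h_c·A = 11.07549 × 4.52488 × 16.6448 = 834.159 kN.

F ≈ 834 kN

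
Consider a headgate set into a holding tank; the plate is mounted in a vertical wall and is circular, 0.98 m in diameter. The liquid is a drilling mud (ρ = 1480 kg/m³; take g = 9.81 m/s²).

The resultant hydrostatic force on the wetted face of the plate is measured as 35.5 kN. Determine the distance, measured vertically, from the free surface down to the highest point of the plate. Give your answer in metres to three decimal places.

γ = ρg = 1480 × 9.81 / 1000 = 14.5188 kN/m³.
A = π(0.49)² = 0.754296 m².
From F = γ·h_c·A, the centroid depth is h_c = 35.5/(14.5188 × 0.754296) = 3.24157 m.
The centroid is at the centre, 0.49 m below the top of the plate, so the highest point sits at h_top = 3.24157 − 0.49 = 2.75157 m below the surface.

d_top ≈ 2.752 m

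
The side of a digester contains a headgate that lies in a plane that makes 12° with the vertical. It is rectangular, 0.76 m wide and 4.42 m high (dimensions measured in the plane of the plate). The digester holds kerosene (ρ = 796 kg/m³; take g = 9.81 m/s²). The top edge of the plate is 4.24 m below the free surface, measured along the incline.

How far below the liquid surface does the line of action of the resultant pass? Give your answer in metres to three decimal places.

γ = ρg = 796 × 9.81 / 1000 = 7.80876 kN/m³.
The plate makes 12° with the vertical, i.e. θ = 90° − 12° = 78° to the horizontal. Measuring y along the incline from the free-surface line, vertical depth h = y·sinθ with sinθ = 0.978148.
The centroid lies 4.42/2 = 2.21 m below the top edge, so y_c = 4.24 + 2.21 = 6.45 m and h_c = 6.45 × 0.978148 = 6.30905 m.
A = 0.76 × 4.42 = 3.3592 m².
Resultant F = γ·h_c·A = 7.80876 × 6.30905 × 3.3592 = 165.494 kN.
I_c = b·h³/12 = 0.76 × 4.42³/12 = 5.46889 m⁴.
Centre of pressure: y_p = y_c + I_c/(y_c·A) = 6.45 + 5.46889/(6.45 × 3.3592) = 6.45 + 0.252408 = 6.70241 m along the plane.
Vertically, h_p = y_p·sinθ = 6.70241 × 0.978148 = 6.55595 m.

h_p = 6.556 m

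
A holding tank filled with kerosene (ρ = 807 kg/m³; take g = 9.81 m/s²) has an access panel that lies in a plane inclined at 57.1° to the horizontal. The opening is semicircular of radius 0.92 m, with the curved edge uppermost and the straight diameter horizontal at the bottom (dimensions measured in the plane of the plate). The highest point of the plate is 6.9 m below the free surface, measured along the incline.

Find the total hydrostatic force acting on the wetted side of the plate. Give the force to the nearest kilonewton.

γ = ρg = 807 × 9.81 / 1000 = 7.91667 kN/m³.
Let θ = 57.1° be the plate's angle to the horizontal; measure y along the incline from where the plane meets the free surface. Vertical depth h = y·sinθ with sinθ = 0.839620.
The centroid lies 4r/(3π) = 0.39046 m above the diameter, so r − 4r/(3π) = 0.92 − 0.39046 = 0.52954 m below the topmost point, so y_c = 6.9 + 0.52954 = 7.42954 m and h_c = 7.42954 × 0.839620 = 6.23799 m.
A = πr²/2 = π × 0.92²/2 = 1.32952 m².
Resultant F = γ·h_c·A = 7.91667 × 6.23799 × 1.32952 = 65.6572 kN.

F ≈ 66 kN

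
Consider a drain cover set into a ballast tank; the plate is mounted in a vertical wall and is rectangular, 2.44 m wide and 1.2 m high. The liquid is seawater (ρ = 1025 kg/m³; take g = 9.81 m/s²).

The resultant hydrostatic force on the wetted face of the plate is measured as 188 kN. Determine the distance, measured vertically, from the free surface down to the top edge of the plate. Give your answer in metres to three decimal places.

d_top ≈ 5.785 m

γ = ρg = 1025 × 9.81 / 1000 = 10.05525 kN/m³.
A = 2.44 × 1.2 = 2.928 m².
From F = γ·h_c·A, the centroid depth is h_c = 188/(10.05525 × 2.928) = 6.38549 m.
The centroid lies 1.2/2 = 0.6 m below the top edge, so the top edge sits at h_top = 6.38549 − 0.6 = 5.78549 m below the surface.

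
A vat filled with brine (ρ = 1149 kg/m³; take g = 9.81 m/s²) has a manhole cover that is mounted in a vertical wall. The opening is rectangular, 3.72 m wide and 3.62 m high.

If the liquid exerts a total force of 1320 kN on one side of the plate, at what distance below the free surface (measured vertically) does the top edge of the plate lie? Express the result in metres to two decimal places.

γ = ρg = 1149 × 9.81 / 1000 = 11.27169 kN/m³.
A = 3.72 × 3.62 = 13.4664 m².
From F = γ·h_c·A, the centroid depth is h_c = 1320/(11.27169 × 13.4664) = 8.69628 m.
The centroid lies 3.62/2 = 1.81 m below the top edge, so the top edge sits at h_top = 8.69628 − 1.81 = 6.88628 m below the surface.

d_top ≈ 6.89 m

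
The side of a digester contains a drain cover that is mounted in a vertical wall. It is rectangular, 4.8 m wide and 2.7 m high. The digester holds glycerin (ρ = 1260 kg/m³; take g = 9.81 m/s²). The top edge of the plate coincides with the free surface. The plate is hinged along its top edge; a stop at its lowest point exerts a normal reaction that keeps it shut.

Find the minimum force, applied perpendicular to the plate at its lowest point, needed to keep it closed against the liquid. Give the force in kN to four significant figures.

γ = ρg = 1260 × 9.81 / 1000 = 12.3606 kN/m³.
The centroid lies 2.7/2 = 1.35 m below the top edge, so the centroid depth is h_c = 1.35 m.
A = 4.8 × 2.7 = 12.96 m².
Resultant F = γ·h_c·A = 12.3606 × 1.35 × 12.96 = 216.261 kN.
I_c = b·h³/12 = 4.8 × 2.7³/12 = 7.8732 m⁴.
Centre of pressure: y_p = y_c + I_c/(y_c·A) = 1.35 + 7.8732/(1.35 × 12.96) = 1.35 + 0.45 = 1.8 m along the plane.
The resultant acts 1.35 + 0.45 = 1.8 m (along the plate) below the hinge at the top edge, so the moment about the hinge is M = F × 1.8 = 216.261 × 1.8 = 389.27 kN·m.
A normal force at the bottom, 2.7 m from the hinge, must supply this moment: P = 389.27/2.7 = 144.174 kN.

P ≈ 144.2 kN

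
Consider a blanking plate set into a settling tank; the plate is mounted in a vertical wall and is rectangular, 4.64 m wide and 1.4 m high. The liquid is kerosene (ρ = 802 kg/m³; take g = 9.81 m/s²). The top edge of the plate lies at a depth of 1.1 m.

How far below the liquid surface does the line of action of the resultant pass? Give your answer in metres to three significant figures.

γ = ρg = 802 × 9.81 / 1000 = 7.86762 kN/m³.
The centroid lies 1.4/2 = 0.7 m below the top edge, so the centroid depth is h_c = 1.1 + 0.7 = 1.8 m.
A = 4.64 × 1.4 = 6.496 m².
Resultant F = γ·h_c·A = 7.86762 × 1.8 × 6.496 = 91.9945 kN.
I_c = b·h³/12 = 4.64 × 1.4³/12 = 1.06101 m⁴.
Centre of pressure: y_p = y_c + I_c/(y_c·A) = 1.8 + 1.06101/(1.8 × 6.496) = 1.8 + 0.0907405 = 1.89074 m along the plane.

h_p = 1.89 m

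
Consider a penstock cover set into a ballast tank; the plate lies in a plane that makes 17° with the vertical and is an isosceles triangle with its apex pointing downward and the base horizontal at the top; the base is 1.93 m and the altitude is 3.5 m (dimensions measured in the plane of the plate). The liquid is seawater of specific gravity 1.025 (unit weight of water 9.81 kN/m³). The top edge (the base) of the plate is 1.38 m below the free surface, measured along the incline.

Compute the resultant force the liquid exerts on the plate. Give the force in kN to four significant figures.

γ = 1.025 × 9.81 = 10.05525 kN/m³.
The plate makes 17° with the vertical, i.e. θ = 90° − 17° = 73° to the horizontal. Measuring y along the incline from the free-surface line, vertical depth h = y·sinθ with sinθ = 0.956305.
With the apex down, the centroid sits h/3 = 3.5/3 = 1.16667 m below the base (the top edge), so y_c = 1.38 + 1.16667 = 2.54667 m and h_c = 2.54667 × 0.956305 = 2.43539 m.
A = ½ × 1.93 × 3.5 = 3.3775 m².
Resultant F = γ·h_c·A = 10.05525 × 2.43539 × 3.3775 = 82.7098 kN.

F ≈ 82.71 kN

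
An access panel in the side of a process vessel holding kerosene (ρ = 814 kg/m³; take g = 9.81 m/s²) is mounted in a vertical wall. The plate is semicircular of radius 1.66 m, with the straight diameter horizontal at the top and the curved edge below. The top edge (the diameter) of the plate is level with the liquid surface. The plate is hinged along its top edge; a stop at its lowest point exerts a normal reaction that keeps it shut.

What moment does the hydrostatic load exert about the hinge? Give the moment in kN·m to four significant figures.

M ≈ 23.81 kN·m

γ = ρg = 814 × 9.81 / 1000 = 7.98534 kN/m³.
The centroid of a semicircle lies 4r/(3π) = 0.704526 m from the diameter, here below the top edge, so the centroid depth is h_c = 0.704526 m.
A = πr²/2 = π × 1.66²/2 = 4.32849 m².
Resultant F = γ·h_c·A = 7.98534 × 0.704526 × 4.32849 = 24.3516 kN.
I_c = (π/8 − 8/(9π))·r⁴ = 0.109757 × 1.66⁴ = 0.833421 m⁴.
Centre of pressure: y_p = y_c + I_c/(y_c·A) = 0.704526 + 0.833421/(0.704526 × 4.32849) = 0.704526 + 0.273295 = 0.977821 m along the plane.
The resultant acts 0.704526 + 0.273295 = 0.977821 m (along the plate) below the hinge at the top edge, so the moment about the hinge is M = F × 0.977821 = 24.3516 × 0.977821 = 23.8115 kN·m.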